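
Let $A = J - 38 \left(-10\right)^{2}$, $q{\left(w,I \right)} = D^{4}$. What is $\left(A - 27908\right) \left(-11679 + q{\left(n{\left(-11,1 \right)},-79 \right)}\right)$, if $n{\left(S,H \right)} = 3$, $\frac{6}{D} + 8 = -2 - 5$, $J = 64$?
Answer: $\frac{230980916196}{625} \approx 3.6957 \cdot 10^{8}$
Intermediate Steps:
$D = - \frac{2}{5}$ ($D = \frac{6}{-8 - 7} = \frac{6}{-15} = 6 \left(- \frac{1}{15}\right) = - \frac{2}{5} \approx -0.4$)
$q{\left(w,I \right)} = \frac{16}{625}$ ($q{\left(w,I \right)} = \left(- \frac{2}{5}\right)^{4} = \frac{16}{625}$)
$A = -3736$ ($A = 64 - 38 \left(-10\right)^{2} = 64 - 3800 = -3736$)
$\left(A - 27908\right) \left(-11679 + q{\left(n{\left(-11,1 \right)},-79 \right)}\right) = \left(-3736 - 27908\right) \left(-11679 + \frac{16}{625}\right) = \left(-31644\right) \left(- \frac{7299359}{625}\right) = \frac{230980916196}{625}$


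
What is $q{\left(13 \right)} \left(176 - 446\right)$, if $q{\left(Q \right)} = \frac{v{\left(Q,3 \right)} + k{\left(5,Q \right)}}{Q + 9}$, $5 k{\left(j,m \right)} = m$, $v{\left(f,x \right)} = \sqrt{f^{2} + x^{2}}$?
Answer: $- \frac{351}{11} - \frac{135 \sqrt{178}}{11} \approx -195.65$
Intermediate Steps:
$k{\left(j,m \right)} = \frac{m}{5}$
$q{\left(Q \right)} = \frac{\sqrt{9 + Q^{2}} + \frac{Q}{5}}{9 + Q}$ ($q{\left(Q \right)} = \frac{\sqrt{Q^{2} + 3^{2}} + \frac{Q}{5}}{Q + 9} = \frac{\sqrt{Q^{2} + 9} + \frac{Q}{5}}{9 + Q} = \frac{\sqrt{9 + Q^{2}} + \frac{Q}{5}}{9 + Q}$)
$q{\left(13 \right)} \left(176 - 446\right) = \frac{\sqrt{9 + 13^{2}} + \frac{1}{5} \cdot 13}{9 + 13} \left(176 - 446\right) = \frac{\sqrt{9 + 169} + \frac{13}{5}}{22} \left(-270\right) = \frac{\sqrt{178} + \frac{13}{5}}{22} \left(-270\right) = \frac{\frac{13}{5} + \sqrt{178}}{22} \left(-270\right) = \left(\frac{13}{110} + \frac{\sqrt{178}}{22}\right) \left(-270\right) = - \frac{351}{11} - \frac{135 \sqrt{178}}{11}$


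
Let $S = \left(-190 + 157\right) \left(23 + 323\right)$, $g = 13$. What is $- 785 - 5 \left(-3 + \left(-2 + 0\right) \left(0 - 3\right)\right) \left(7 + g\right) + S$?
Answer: $224082$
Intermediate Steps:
$S = -11418$ ($S = \left(-33\right) 346 = -11418$)
$- 785 - 5 \left(-3 + \left(-2 + 0\right) \left(0 - 3\right)\right) \left(7 + g\right) + S = - 785 - 5 \left(-3 + \left(-2 + 0\right) \left(0 - 3\right)\right) \left(7 + 13\right) - 11418 = - 785 - 5 \left(-3 - -6\right) 20 - 11418 = - 785 - 5 \left(-3 + 6\right) 20 - 11418 = - 785 \left(-5\right) 3 \cdot 20 - 11418 = - 785 \left(\left(-15\right) 20\right) - 11418 = \left(-785\right) \left(-300\right) - 11418 = 235500 - 11418 = 224082$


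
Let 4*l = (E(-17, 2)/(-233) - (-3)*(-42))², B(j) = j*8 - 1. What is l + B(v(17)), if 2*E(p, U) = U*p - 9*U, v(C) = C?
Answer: 222420571/54289 ≈ 4097.0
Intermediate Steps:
B(j) = -1 + 8*j (B(j) = 8*j - 1 = -1 + 8*j)
E(p, U) = -9*U/2 + U*p/2 (E(p, U) = (U*p - 9*U)/2 = (-9*U + U*p)/2 = -9*U/2 + U*p/2)
l = 215091556/54289 (l = (((½)*2*(-9 - 17))/(-233) - (-3)*(-42))²/4 = (((½)*2*(-26))*(-1/233) - 1*126)²/4 = (-26*(-1/233) - 126)²/4 = (26/233 - 126)²/4 = (-29332/233)²/4 = (¼)*(860366224/54289) = 215091556/54289 ≈ 3962.0)
l + B(v(17)) = 215091556/54289 + (-1 + 8*17) = 215091556/54289 + (-1 + 136) = 215091556/54289 + 135 = 222420571/54289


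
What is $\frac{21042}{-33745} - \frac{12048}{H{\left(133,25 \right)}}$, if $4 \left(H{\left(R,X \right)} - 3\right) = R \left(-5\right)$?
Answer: $\frac{1612498614}{22035485} \approx 73.177$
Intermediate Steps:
$H{\left(R,X \right)} = 3 - \frac{5 R}{4}$ ($H{\left(R,X \right)} = 3 + \frac{R \left(-5\right)}{4} = 3 + \frac{\left(-5\right) R}{4} = 3 - \frac{5 R}{4}$)
$\frac{21042}{-33745} - \frac{12048}{H{\left(133,25 \right)}} = \frac{21042}{-33745} - \frac{12048}{3 - \frac{665}{4}} = 21042 \left(- \frac{1}{33745}\right) - \frac{12048}{3 - \frac{665}{4}} = - \frac{21042}{33745} - \frac{12048}{- \frac{653}{4}} = - \frac{21042}{33745} - - \frac{48192}{653} = - \frac{21042}{33745} + \frac{48192}{653} = \frac{1612498614}{22035485}$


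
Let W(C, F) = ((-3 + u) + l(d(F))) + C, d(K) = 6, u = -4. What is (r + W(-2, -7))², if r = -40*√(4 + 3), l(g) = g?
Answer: 11209 + 240*√7 ≈ 11844.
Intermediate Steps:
W(C, F) = -1 + C (W(C, F) = ((-3 - 4) + 6) + C = (-7 + 6) + C = -1 + C)
r = -40*√7 ≈ -105.83
(r + W(-2, -7))² = (-40*√7 + (-1 - 2))² = (-40*√7 - 3)² = (-3 - 40*√7)²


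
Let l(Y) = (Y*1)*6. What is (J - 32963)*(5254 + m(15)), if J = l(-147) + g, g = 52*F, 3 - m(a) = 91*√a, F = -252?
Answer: -246810893 + 4272359*√15 ≈ -2.3026e+8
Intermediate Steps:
l(Y) = 6*Y (l(Y) = Y*6 = 6*Y)
m(a) = 3 - 91*√a
g = -13104 (g = 52*(-252) = -13104)
J = -13986 (J = 6*(-147) - 13104 = -882 - 13104 = -13986)
(J - 32963)*(5254 + m(15)) = (-13986 - 32963)*(5254 + (3 - 91*√15)) = -46949*(5257 - 91*√15) = -246810893 + 4272359*√15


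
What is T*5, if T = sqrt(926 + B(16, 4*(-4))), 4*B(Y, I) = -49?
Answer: 5*sqrt(3655)/2 ≈ 151.14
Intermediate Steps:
B(Y, I) = -49/4 (B(Y, I) = (1/4)*(-49) = -49/4)
T = sqrt(3655)/2 (T = sqrt(926 - 49/4) = sqrt(3655/4) = sqrt(3655)/2 ≈ 30.228)
T*5 = (sqrt(3655)/2)*5 = 5*sqrt(3655)/2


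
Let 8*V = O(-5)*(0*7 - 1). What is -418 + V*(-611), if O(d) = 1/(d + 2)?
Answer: -10643/24 ≈ -443.46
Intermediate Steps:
O(d) = 1/(2 + d)
V = 1/24 (V = ((0*7 - 1)/(2 - 5))/8 = ((0 - 1)/(-3))/8 = (-1/3*(-1))/8 = (1/8)*(1/3) = 1/24 ≈ 0.041667)
-418 + V*(-611) = -418 + (1/24)*(-611) = -418 - 611/24 = -10643/24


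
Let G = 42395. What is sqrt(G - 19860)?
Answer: sqrt(22535) ≈ 150.12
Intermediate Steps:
sqrt(G - 19860) = sqrt(42395 - 19860) = sqrt(22535)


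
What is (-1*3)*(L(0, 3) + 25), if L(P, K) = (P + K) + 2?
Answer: -90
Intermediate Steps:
L(P, K) = 2 + K + P (L(P, K) = (K + P) + 2 = 2 + K + P)
(-1*3)*(L(0, 3) + 25) = (-1*3)*((2 + 3 + 0) + 25) = -3*(5 + 25) = -3*30 = -90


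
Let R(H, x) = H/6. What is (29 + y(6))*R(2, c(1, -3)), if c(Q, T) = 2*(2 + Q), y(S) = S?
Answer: 35/3 ≈ 11.667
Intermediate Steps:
c(Q, T) = 4 + 2*Q
R(H, x) = H/6 (R(H, x) = H*(⅙) = H/6)
(29 + y(6))*R(2, c(1, -3)) = (29 + 6)*((⅙)*2) = 35*(⅓) = 35/3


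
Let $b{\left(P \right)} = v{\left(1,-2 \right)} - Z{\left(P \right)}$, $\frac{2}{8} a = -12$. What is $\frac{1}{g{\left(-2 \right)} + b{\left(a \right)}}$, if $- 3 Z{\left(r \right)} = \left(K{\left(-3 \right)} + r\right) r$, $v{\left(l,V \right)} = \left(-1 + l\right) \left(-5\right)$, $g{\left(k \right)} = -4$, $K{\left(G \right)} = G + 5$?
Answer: $\frac{1}{732} \approx 0.0013661$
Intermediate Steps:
$K{\left(G \right)} = 5 + G$
$v{\left(l,V \right)} = 5 - 5 l$
$a = -48$ ($a = 4 \left(-12\right) = -48$)
$Z{\left(r \right)} = - \frac{r \left(2 + r\right)}{3}$ ($Z{\left(r \right)} = - \frac{\left(\left(5 - 3\right) + r\right) r}{3} = - \frac{\left(2 + r\right) r}{3} = - \frac{r \left(2 + r\right)}{3}$)
$b{\left(P \right)} = \frac{P \left(2 + P\right)}{3}$ ($b{\left(P \right)} = \left(5 - 5\right) - - \frac{P \left(2 + P\right)}{3} = \left(5 - 5\right) + \frac{P \left(2 + P\right)}{3} = 0 + \frac{P \left(2 + P\right)}{3} = \frac{P \left(2 + P\right)}{3}$)
$\frac{1}{g{\left(-2 \right)} + b{\left(a \right)}} = \frac{1}{-4 + \frac{1}{3} \left(-48\right) \left(2 - 48\right)} = \frac{1}{-4 + \frac{1}{3} \left(-48\right) \left(-46\right)} = \frac{1}{-4 + 736} = \frac{1}{732}$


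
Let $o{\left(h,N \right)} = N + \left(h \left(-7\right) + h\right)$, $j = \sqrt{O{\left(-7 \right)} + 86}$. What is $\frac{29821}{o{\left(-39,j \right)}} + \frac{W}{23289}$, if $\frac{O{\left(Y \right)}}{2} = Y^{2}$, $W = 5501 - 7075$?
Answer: $\frac{11601957187}{90780522} - \frac{29821 \sqrt{46}}{27286} \approx 120.39$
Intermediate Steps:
$W = -1574$
$O{\left(Y \right)} = 2 Y^{2}$
$j = 2 \sqrt{46}$ ($j = \sqrt{2 \left(-7\right)^{2} + 86} = \sqrt{2 \cdot 49 + 86} = \sqrt{98 + 86} = \sqrt{184} = 2 \sqrt{46} \approx 13.565$)
$o{\left(h,N \right)} = N - 6 h$ ($o{\left(h,N \right)} = N + \left(- 7 h + h\right) = N - 6 h$)
$\frac{29821}{o{\left(-39,j \right)}} + \frac{W}{23289} = \frac{29821}{2 \sqrt{46} - -234} - \frac{1574}{23289} = \frac{29821}{2 \sqrt{46} + 234} - \frac{1574}{23289} = \frac{29821}{234 + 2 \sqrt{46}} - \frac{1574}{23289} = - \frac{1574}{23289} + \frac{29821}{234 + 2 \sqrt{46}}$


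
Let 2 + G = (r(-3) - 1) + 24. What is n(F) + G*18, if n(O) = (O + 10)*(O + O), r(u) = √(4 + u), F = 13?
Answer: 994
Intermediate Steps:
n(O) = 2*O*(10 + O) (n(O) = (10 + O)*(2*O) = 2*O*(10 + O))
G = 22 (G = -2 + ((√(4 - 3) - 1) + 24) = -2 + ((√1 - 1) + 24) = -2 + ((1 - 1) + 24) = -2 + (0 + 24) = -2 + 24 = 22)
n(F) + G*18 = 2*13*(10 + 13) + 22*18 = 2*13*23 + 396 = 598 + 396 = 994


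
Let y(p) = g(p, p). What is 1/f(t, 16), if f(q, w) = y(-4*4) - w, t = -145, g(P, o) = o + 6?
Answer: -1/26 ≈ -0.038462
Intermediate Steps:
g(P, o) = 6 + o
y(p) = 6 + p
f(q, w) = -10 - w (f(q, w) = (6 - 4*4) - w = (6 - 16) - w = -10 - w)
1/f(t, 16) = 1/(-10 - 1*16) = 1/(-10 - 16) = 1/(-26) = -1/26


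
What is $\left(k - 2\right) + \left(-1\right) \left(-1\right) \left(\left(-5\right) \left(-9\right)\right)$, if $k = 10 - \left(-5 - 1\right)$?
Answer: $59$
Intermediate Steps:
$k = 16$ ($k = 10 - \left(-5 - 1\right) = 10 - -6 = 10 + 6 = 16$)
$\left(k - 2\right) + \left(-1\right) \left(-1\right) \left(\left(-5\right) \left(-9\right)\right) = \left(16 - 2\right) + \left(-1\right) \left(-1\right) \left(\left(-5\right) \left(-9\right)\right) = 14 + 1 \cdot 45 = 14 + 45 = 59$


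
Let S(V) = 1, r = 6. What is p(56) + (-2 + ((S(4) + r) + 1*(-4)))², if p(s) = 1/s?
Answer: 57/56 ≈ 1.0179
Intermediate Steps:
p(56) + (-2 + ((S(4) + r) + 1*(-4)))² = 1/56 + (-2 + ((1 + 6) + 1*(-4)))² = 1/56 + (-2 + (7 - 4))² = 1/56 + (-2 + 3)² = 1/56 + 1² = 1/56 + 1 = 57/56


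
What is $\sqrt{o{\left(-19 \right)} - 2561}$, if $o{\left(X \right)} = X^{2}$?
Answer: $10 i \sqrt{22} \approx 46.904 i$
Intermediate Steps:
$\sqrt{o{\left(-19 \right)} - 2561} = \sqrt{\left(-19\right)^{2} - 2561} = \sqrt{361 - 2561} = \sqrt{-2200} = 10 i \sqrt{22}$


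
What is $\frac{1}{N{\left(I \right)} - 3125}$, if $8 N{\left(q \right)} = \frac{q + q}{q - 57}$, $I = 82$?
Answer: $- \frac{50}{156209} \approx -0.00032008$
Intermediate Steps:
$N{\left(q \right)} = \frac{q}{4 \left(-57 + q\right)}$ ($N{\left(q \right)} = \frac{\left(q + q\right) \frac{1}{q - 57}}{8} = \frac{2 q \frac{1}{-57 + q}}{8} = \frac{q}{4 \left(-57 + q\right)}$)
$\frac{1}{N{\left(I \right)} - 3125} = \frac{1}{\frac{1}{4} \cdot 82 \frac{1}{-57 + 82} - 3125} = \frac{1}{\frac{1}{4} \cdot 82 \cdot \frac{1}{25} - 3125} = \frac{1}{\frac{41}{50} - 3125} = \frac{1}{- \frac{156209}{50}} = - \frac{50}{156209}$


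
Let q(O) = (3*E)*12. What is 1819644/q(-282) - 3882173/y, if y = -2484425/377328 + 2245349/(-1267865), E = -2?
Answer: 10537296235768560571/23982891300582 ≈ 4.3937e+5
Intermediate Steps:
q(O) = -72 (q(O) = (3*(-2))*12 = -6*12 = -72)
y = -3997148550097/478400964720 (y = -2484425*1/377328 + 2245349*(-1/1267865) = -2484425/377328 - 2245349/1267865 = -3997148550097/478400964720 ≈ -8.3552)
1819644/q(-282) - 3882173/y = 1819644/(-72) - 3882173/(-3997148550097/478400964720) = 1819644*(-1/72) - 3882173*(-478400964720/3997148550097) = -151637/6 + 1857235308409936560/3997148550097 = 10537296235768560571/23982891300582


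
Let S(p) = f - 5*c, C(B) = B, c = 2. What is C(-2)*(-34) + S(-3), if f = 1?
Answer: 59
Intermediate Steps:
S(p) = -9 (S(p) = 1 - 5*2 = 1 - 10 = -9)
C(-2)*(-34) + S(-3) = -2*(-34) - 9 = 68 - 9 = 59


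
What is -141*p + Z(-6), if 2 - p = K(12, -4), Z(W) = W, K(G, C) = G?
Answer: 1404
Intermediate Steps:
p = -10 (p = 2 - 1*12 = 2 - 12 = -10)
-141*p + Z(-6) = -141*(-10) - 6 = 1410 - 6 = 1404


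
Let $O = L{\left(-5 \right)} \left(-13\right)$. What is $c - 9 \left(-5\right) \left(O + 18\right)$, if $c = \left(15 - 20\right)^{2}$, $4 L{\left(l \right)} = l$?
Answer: $\frac{6265}{4} \approx 1566.3$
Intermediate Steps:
$L{\left(l \right)} = \frac{l}{4}$
$O = \frac{65}{4}$ ($O = \frac{1}{4} \left(-5\right) \left(-13\right) = \left(- \frac{5}{4}\right) \left(-13\right) = \frac{65}{4} \approx 16.25$)
$c = 25$ ($c = \left(-5\right)^{2} = 25$)
$c - 9 \left(-5\right) \left(O + 18\right) = 25 - 9 \left(-5\right) \left(\frac{65}{4} + 18\right) = 25 - \left(-45\right) \frac{137}{4} = 25 - - \frac{6165}{4} = 25 + \frac{6165}{4} = \frac{6265}{4}$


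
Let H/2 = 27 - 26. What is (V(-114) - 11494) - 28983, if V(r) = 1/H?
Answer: -80953/2 ≈ -40477.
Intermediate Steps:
H = 2 (H = 2*(27 - 26) = 2*1 = 2)
V(r) = ½ (V(r) = 1/2 = ½)
(V(-114) - 11494) - 28983 = (½ - 11494) - 28983 = -22987/2 - 28983 = -80953/2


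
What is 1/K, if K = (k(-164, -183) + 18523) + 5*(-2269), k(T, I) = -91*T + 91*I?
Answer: 1/5449 ≈ 0.00018352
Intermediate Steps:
K = 5449 (K = ((-91*(-164) + 91*(-183)) + 18523) + 5*(-2269) = ((14924 - 16653) + 18523) - 11345 = (-1729 + 18523) - 11345 = 16794 - 11345 = 5449)
1/K = 1/5449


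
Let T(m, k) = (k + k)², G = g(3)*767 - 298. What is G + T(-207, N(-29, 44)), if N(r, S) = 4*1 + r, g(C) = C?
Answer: 4503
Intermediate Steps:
N(r, S) = 4 + r
G = 2003 (G = 3*767 - 298 = 2301 - 298 = 2003)
T(m, k) = 4*k² (T(m, k) = (2*k)² = 4*k²)
G + T(-207, N(-29, 44)) = 2003 + 4*(4 - 29)² = 2003 + 4*(-25)² = 2003 + 4*625 = 2003 + 2500 = 4503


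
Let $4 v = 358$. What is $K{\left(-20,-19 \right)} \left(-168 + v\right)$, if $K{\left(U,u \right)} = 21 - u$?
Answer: $-3140$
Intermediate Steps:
$v = \frac{179}{2}$ ($v = \frac{1}{4} \cdot 358 = \frac{179}{2} \approx 89.5$)
$K{\left(-20,-19 \right)} \left(-168 + v\right) = \left(21 - -19\right) \left(-168 + \frac{179}{2}\right) = \left(21 + 19\right) \left(- \frac{157}{2}\right) = 40 \left(- \frac{157}{2}\right) = -3140$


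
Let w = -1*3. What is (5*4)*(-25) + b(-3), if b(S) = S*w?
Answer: -491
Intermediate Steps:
w = -3
b(S) = -3*S (b(S) = S*(-3) = -3*S)
(5*4)*(-25) + b(-3) = (5*4)*(-25) - 3*(-3) = 20*(-25) + 9 = -500 + 9 = -491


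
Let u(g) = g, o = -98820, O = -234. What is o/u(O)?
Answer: 5490/13 ≈ 422.31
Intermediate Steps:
o/u(O) = -98820/(-234) = -98820*(-1/234) = 5490/13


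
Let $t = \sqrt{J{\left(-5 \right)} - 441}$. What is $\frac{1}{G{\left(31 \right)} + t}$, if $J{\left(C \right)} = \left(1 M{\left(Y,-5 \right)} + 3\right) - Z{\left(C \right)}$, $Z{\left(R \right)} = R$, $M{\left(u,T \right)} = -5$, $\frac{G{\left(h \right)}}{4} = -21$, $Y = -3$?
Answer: $- \frac{14}{1249} - \frac{i \sqrt{438}}{7494} \approx -0.011209 - 0.0027927 i$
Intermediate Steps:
$G{\left(h \right)} = -84$ ($G{\left(h \right)} = 4 \left(-21\right) = -84$)
$J{\left(C \right)} = -2 - C$ ($J{\left(C \right)} = \left(1 \left(-5\right) + 3\right) - C = \left(-5 + 3\right) - C = -2 - C$)
$t = i \sqrt{438}$ ($t = \sqrt{\left(-2 - -5\right) - 441} = \sqrt{\left(-2 + 5\right) - 441} = \sqrt{3 - 441} = \sqrt{-438} = i \sqrt{438} \approx 20.928 i$)
$\frac{1}{G{\left(31 \right)} + t} = \frac{1}{-84 + i \sqrt{438}}$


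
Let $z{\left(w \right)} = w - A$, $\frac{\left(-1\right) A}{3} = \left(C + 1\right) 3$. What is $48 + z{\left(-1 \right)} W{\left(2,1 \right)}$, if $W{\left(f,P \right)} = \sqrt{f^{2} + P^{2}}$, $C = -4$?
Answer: $48 - 28 \sqrt{5} \approx -14.61$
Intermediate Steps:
$A = 27$ ($A = - 3 \left(-4 + 1\right) 3 = - 3 \left(\left(-3\right) 3\right) = \left(-3\right) \left(-9\right) = 27$)
$z{\left(w \right)} = -27 + w$ ($z{\left(w \right)} = w - 27 = -27 + w$)
$W{\left(f,P \right)} = \sqrt{P^{2} + f^{2}}$
$48 + z{\left(-1 \right)} W{\left(2,1 \right)} = 48 + \left(-27 - 1\right) \sqrt{1^{2} + 2^{2}} = 48 - 28 \sqrt{1 + 4} = 48 - 28 \sqrt{5}$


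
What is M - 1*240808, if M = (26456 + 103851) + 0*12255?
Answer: -110501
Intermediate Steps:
M = 130307 (M = 130307 + 0 = 130307)
M - 1*240808 = 130307 - 1*240808 = 130307 - 240808 = -110501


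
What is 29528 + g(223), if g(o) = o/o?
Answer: 29529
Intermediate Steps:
g(o) = 1
29528 + g(223) = 29528 + 1 = 29529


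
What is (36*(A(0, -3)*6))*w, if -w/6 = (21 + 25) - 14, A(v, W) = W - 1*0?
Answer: 124416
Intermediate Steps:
A(v, W) = W (A(v, W) = W + 0 = W)
w = -192 (w = -6*((21 + 25) - 14) = -6*(46 - 14) = -6*32 = -192)
(36*(A(0, -3)*6))*w = (36*(-3*6))*(-192) = (36*(-18))*(-192) = -648*(-192) = 124416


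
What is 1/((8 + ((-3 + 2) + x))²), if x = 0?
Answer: 1/49 ≈ 0.020408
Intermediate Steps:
1/((8 + ((-3 + 2) + x))²) = 1/((8 + ((-3 + 2) + 0))²) = 1/((8 + (-1 + 0))²) = 1/((8 - 1)²) = 1/(7²) = 1/49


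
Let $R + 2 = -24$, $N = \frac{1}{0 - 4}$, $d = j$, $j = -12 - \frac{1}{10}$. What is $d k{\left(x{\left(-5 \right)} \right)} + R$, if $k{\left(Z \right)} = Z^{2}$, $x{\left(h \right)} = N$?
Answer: $- \frac{4281}{160} \approx -26.756$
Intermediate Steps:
$j = - \frac{121}{10}$ ($j = -12 - \frac{1}{10} = - \frac{121}{10} \approx -12.1$)
$d = - \frac{121}{10} \approx -12.1$
$N = - \frac{1}{4}$ ($N = \frac{1}{-4} = - \frac{1}{4} \approx -0.25$)
$x{\left(h \right)} = - \frac{1}{4}$
$R = -26$ ($R = -2 - 24 = -26$)
$d k{\left(x{\left(-5 \right)} \right)} + R = - \frac{121 \left(- \frac{1}{4}\right)^{2}}{10} - 26 = \left(- \frac{121}{10}\right) \frac{1}{16} - 26 = - \frac{121}{160} - 26 = - \frac{4281}{160}$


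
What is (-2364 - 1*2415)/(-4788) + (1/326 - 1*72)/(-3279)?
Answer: 290050573/284341764 ≈ 1.0201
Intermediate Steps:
(-2364 - 1*2415)/(-4788) + (1/326 - 1*72)/(-3279) = (-2364 - 2415)*(-1/4788) + (1/326 - 72)*(-1/3279) = -4779*(-1/4788) - 23471/326*(-1/3279) = 531/532 + 23471/1068954 = 290050573/284341764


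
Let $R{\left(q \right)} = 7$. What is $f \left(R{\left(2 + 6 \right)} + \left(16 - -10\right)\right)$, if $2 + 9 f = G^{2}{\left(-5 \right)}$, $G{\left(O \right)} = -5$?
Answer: $\frac{253}{3} \approx 84.333$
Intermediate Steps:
$f = \frac{23}{9}$ ($f = - \frac{2}{9} + \frac{\left(-5\right)^{2}}{9} = - \frac{2}{9} + \frac{1}{9} \cdot 25 = - \frac{2}{9} + \frac{25}{9} = \frac{23}{9} \approx 2.5556$)
$f \left(R{\left(2 + 6 \right)} + \left(16 - -10\right)\right) = \frac{23 \left(7 + \left(16 - -10\right)\right)}{9} = \frac{23 \left(7 + \left(16 + 10\right)\right)}{9} = \frac{23 \left(7 + 26\right)}{9} = \frac{23}{9} \cdot 33 = \frac{253}{3}$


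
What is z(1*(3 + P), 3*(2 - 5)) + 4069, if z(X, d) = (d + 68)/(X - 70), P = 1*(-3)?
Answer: 284771/70 ≈ 4068.2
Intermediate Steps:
P = -3
z(X, d) = (68 + d)/(-70 + X)
z(1*(3 + P), 3*(2 - 5)) + 4069 = (68 + 3*(2 - 5))/(-70 + 1*(3 - 3)) + 4069 = (68 + 3*(-3))/(-70 + 1*0) + 4069 = (68 - 9)/(-70 + 0) + 4069 = 59/(-70) + 4069 = -1/70*59 + 4069 = -59/70 + 4069 = 284771/70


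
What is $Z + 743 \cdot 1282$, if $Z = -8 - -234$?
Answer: $952752$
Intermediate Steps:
$Z = 226$ ($Z = -8 + 234 = 226$)
$Z + 743 \cdot 1282 = 226 + 743 \cdot 1282 = 226 + 952526 = 952752$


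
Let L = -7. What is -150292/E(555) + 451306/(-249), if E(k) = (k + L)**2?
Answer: -33891604933/18693924 ≈ -1813.0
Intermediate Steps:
E(k) = (-7 + k)**2 (E(k) = (k - 7)**2 = (-7 + k)**2)
-150292/E(555) + 451306/(-249) = -150292/(-7 + 555)**2 + 451306/(-249) = -150292/(548**2) + 451306*(-1/249) = -150292/300304 - 451306/249 = -150292*1/300304 - 451306/249 = -37573/75076 - 451306/249 = -33891604933/18693924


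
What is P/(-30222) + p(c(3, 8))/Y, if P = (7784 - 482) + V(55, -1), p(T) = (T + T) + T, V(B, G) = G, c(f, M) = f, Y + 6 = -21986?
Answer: -80417795/332321112 ≈ -0.24199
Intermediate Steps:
Y = -21992 (Y = -6 - 21986 = -21992)
p(T) = 3*T (p(T) = 2*T + T = 3*T)
P = 7301 (P = (7784 - 482) - 1 = 7302 - 1 = 7301)
P/(-30222) + p(c(3, 8))/Y = 7301/(-30222) + (3*3)/(-21992) = 7301*(-1/30222) + 9*(-1/21992) = -7301/30222 - 9/21992 = -80417795/332321112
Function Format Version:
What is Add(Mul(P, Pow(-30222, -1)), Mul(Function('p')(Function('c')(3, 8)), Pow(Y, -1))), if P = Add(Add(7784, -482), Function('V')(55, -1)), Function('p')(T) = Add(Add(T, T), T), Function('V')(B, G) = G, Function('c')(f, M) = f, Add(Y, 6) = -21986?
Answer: Rational(-80417795, 332321112) ≈ -0.24199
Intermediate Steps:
Y = -21992 (Y = Add(-6, -21986) = -21992)
Function('p')(T) = Mul(3, T) (Function('p')(T) = Add(Mul(2, T), T) = Mul(3, T))
P = 7301 (P = Add(Add(7784, -482), -1) = Add(7302, -1) = 7301)
Add(Mul(P, Pow(-30222, -1)), Mul(Function('p')(Function('c')(3, 8)), Pow(Y, -1))) = Add(Mul(7301, Pow(-30222, -1)), Mul(Mul(3, 3), Pow(-21992, -1))) = Add(Mul(7301, Rational(-1, 30222)), Mul(9, Rational(-1, 21992))) = Add(Rational(-7301, 30222), Rational(-9, 21992)) = Rational(-80417795, 332321112)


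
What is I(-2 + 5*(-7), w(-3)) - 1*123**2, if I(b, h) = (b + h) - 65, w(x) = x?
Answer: -15234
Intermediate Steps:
I(b, h) = -65 + b + h
I(-2 + 5*(-7), w(-3)) - 1*123**2 = (-65 + (-2 + 5*(-7)) - 3) - 1*123**2 = (-65 + (-2 - 35) - 3) - 1*15129 = (-65 - 37 - 3) - 15129 = -105 - 15129 = -15234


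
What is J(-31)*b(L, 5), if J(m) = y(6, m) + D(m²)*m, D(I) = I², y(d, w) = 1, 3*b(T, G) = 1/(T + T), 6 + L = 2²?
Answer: 4771525/2 ≈ 2.3858e+6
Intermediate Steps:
L = -2 (L = -6 + 2² = -6 + 4 = -2)
b(T, G) = 1/(6*T) (b(T, G) = 1/(3*(T + T)) = 1/(3*((2*T))) = (1/(2*T))/3 = 1/(6*T))
J(m) = 1 + m⁵ (J(m) = 1 + (m²)²*m = 1 + m⁴*m = 1 + m⁵)
J(-31)*b(L, 5) = (1 + (-31)⁵)*((⅙)/(-2)) = (1 - 28629151)*((⅙)*(-½)) = -28629150*(-1/12) = 4771525/2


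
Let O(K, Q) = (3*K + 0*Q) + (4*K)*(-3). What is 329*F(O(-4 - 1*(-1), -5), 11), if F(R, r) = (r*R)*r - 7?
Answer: 1072540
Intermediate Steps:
O(K, Q) = -9*K (O(K, Q) = (3*K + 0) - 12*K = 3*K - 12*K = -9*K)
F(R, r) = -7 + R*r² (F(R, r) = (R*r)*r - 7 = R*r² - 7 = -7 + R*r²)
329*F(O(-4 - 1*(-1), -5), 11) = 329*(-7 - 9*(-4 - 1*(-1))*11²) = 329*(-7 - 9*(-4 + 1)*121) = 329*(-7 - 9*(-3)*121) = 329*(-7 + 27*121) = 329*(-7 + 3267) = 329*3260 = 1072540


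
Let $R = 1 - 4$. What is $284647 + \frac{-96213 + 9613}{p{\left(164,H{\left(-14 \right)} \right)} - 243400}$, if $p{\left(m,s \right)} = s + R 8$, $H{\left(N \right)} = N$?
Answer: $\frac{34646991493}{121719} \approx 2.8465 \cdot 10^{5}$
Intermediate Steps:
$R = -3$ ($R = 1 - 4 = -3$)
$p{\left(m,s \right)} = -24 + s$ ($p{\left(m,s \right)} = s - 24 = -24 + s$)
$284647 + \frac{-96213 + 9613}{p{\left(164,H{\left(-14 \right)} \right)} - 243400} = 284647 + \frac{-96213 + 9613}{\left(-24 - 14\right) - 243400} = 284647 - \frac{86600}{-38 - 243400} = 284647 - \frac{86600}{-243438} = 284647 - - \frac{43300}{121719} = 284647 + \frac{43300}{121719} = \frac{34646991493}{121719}$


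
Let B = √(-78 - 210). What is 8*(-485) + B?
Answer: -3880 + 12*I*√2 ≈ -3880.0 + 16.971*I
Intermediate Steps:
B = 12*I*√2 (B = √(-288) = 12*I*√2 ≈ 16.971*I)
8*(-485) + B = 8*(-485) + 12*I*√2 = -3880 + 12*I*√2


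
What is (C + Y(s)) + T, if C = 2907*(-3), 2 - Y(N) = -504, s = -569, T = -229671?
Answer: -237886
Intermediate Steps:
Y(N) = 506 (Y(N) = 2 - 1*(-504) = 2 + 504 = 506)
C = -8721
(C + Y(s)) + T = (-8721 + 506) - 229671 = -8215 - 229671 = -237886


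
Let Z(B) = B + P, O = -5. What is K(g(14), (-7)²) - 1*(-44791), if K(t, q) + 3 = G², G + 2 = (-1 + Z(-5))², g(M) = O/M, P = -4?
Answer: 54392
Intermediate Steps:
Z(B) = -4 + B (Z(B) = B - 4 = -4 + B)
g(M) = -5/M
G = 98 (G = -2 + (-1 + (-4 - 5))² = -2 + (-1 - 9)² = -2 + (-10)² = -2 + 100 = 98)
K(t, q) = 9601 (K(t, q) = -3 + 98² = -3 + 9604 = 9601)
K(g(14), (-7)²) - 1*(-44791) = 9601 - 1*(-44791) = 9601 + 44791 = 54392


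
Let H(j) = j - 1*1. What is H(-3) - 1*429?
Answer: -433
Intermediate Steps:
H(j) = -1 + j (H(j) = j - 1 = -1 + j)
H(-3) - 1*429 = (-1 - 3) - 1*429 = -4 - 429 = -433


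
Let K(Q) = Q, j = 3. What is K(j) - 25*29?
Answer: -722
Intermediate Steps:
K(j) - 25*29 = 3 - 25*29 = 3 - 725 = -722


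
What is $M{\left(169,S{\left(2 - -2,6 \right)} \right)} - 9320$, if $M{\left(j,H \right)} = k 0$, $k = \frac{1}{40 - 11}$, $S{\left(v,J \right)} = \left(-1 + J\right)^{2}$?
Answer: $-9320$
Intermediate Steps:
$k = \frac{1}{29} \approx 0.034483$
$M{\left(j,H \right)} = 0$ ($M{\left(j,H \right)} = \frac{1}{29} \cdot 0 = 0$)
$M{\left(169,S{\left(2 - -2,6 \right)} \right)} - 9320 = 0 - 9320 = -9320$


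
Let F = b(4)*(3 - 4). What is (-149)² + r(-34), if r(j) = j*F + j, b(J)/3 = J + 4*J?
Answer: 24207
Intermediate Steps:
b(J) = 15*J (b(J) = 3*(J + 4*J) = 3*(5*J) = 15*J)
F = -60 (F = (15*4)*(3 - 4) = 60*(-1) = -60)
r(j) = -59*j (r(j) = j*(-60) + j = -60*j + j = -59*j)
(-149)² + r(-34) = (-149)² - 59*(-34) = 22201 + 2006 = 24207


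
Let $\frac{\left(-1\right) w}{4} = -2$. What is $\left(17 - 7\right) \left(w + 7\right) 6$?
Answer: $900$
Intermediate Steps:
$w = 8$ ($w = \left(-4\right) \left(-2\right) = 8$)
$\left(17 - 7\right) \left(w + 7\right) 6 = \left(17 - 7\right) \left(8 + 7\right) 6 = 10 \cdot 15 \cdot 6 = 10 \cdot 90 = 900$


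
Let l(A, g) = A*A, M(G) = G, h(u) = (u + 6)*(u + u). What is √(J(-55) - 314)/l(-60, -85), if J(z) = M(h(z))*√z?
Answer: √(-314 + 5390*I*√55)/3600 ≈ 0.039117 + 0.039425*I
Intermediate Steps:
h(u) = 2*u*(6 + u) (h(u) = (6 + u)*(2*u) = 2*u*(6 + u))
J(z) = 2*z^(3/2)*(6 + z) (J(z) = (2*z*(6 + z))*√z = 2*z^(3/2)*(6 + z))
l(A, g) = A²
√(J(-55) - 314)/l(-60, -85) = √(2*(-55)^(3/2)*(6 - 55) - 314)/((-60)²) = √(2*(-55*I*√55)*(-49) - 314)/3600 = √(5390*I*√55 - 314)*(1/3600) = √(-314 + 5390*I*√55)*(1/3600) = √(-314 + 5390*I*√55)/3600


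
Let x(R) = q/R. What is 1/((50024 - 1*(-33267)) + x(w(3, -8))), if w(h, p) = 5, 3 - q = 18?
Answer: 1/83288 ≈ 1.2007e-5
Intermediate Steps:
q = -15 (q = 3 - 1*18 = 3 - 18 = -15)
x(R) = -15/R
1/((50024 - 1*(-33267)) + x(w(3, -8))) = 1/((50024 - 1*(-33267)) - 15/5) = 1/((50024 + 33267) - 15*⅕) = 1/(83291 - 3) = 1/83288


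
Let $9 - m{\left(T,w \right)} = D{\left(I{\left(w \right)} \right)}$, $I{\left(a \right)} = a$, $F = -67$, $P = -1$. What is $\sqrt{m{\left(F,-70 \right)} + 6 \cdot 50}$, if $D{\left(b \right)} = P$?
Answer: $\sqrt{310} \approx 17.607$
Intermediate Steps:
$D{\left(b \right)} = -1$
$m{\left(T,w \right)} = 10$ ($m{\left(T,w \right)} = 9 - -1 = 9 + 1 = 10$)
$\sqrt{m{\left(F,-70 \right)} + 6 \cdot 50} = \sqrt{10 + 6 \cdot 50} = \sqrt{10 + 300} = \sqrt{310}$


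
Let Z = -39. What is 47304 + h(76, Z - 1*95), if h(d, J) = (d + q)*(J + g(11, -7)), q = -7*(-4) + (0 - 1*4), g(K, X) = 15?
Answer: 35404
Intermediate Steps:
q = 24 (q = 28 + (0 - 4) = 28 - 4 = 24)
h(d, J) = (15 + J)*(24 + d) (h(d, J) = (d + 24)*(J + 15) = (24 + d)*(15 + J) = (15 + J)*(24 + d))
47304 + h(76, Z - 1*95) = 47304 + (360 + 15*76 + 24*(-39 - 1*95) + (-39 - 1*95)*76) = 47304 + (360 + 1140 + 24*(-39 - 95) + (-39 - 95)*76) = 47304 + (360 + 1140 + 24*(-134) - 134*76) = 47304 + (360 + 1140 - 3216 - 10184) = 47304 - 11900 = 35404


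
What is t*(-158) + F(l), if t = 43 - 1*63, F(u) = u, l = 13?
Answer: 3173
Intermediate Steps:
t = -20 (t = 43 - 63 = -20)
t*(-158) + F(l) = -20*(-158) + 13 = 3160 + 13 = 3173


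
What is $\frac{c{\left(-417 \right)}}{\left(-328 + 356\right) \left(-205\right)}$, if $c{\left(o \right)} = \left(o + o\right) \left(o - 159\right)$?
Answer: $- \frac{120096}{1435} \approx -83.691$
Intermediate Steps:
$c{\left(o \right)} = 2 o \left(-159 + o\right)$
$\frac{c{\left(-417 \right)}}{\left(-328 + 356\right) \left(-205\right)} = \frac{2 \left(-417\right) \left(-159 - 417\right)}{\left(-328 + 356\right) \left(-205\right)} = \frac{2 \left(-417\right) \left(-576\right)}{28 \left(-205\right)} = \frac{480384}{-5740} = 480384 \left(- \frac{1}{5740}\right) = - \frac{120096}{1435}$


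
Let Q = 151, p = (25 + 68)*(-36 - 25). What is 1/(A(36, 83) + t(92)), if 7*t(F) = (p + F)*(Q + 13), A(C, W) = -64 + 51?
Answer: -7/915375 ≈ -7.6471e-6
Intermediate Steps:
p = -5673 (p = 93*(-61) = -5673)
A(C, W) = -13
t(F) = -930372/7 + 164*F/7 (t(F) = ((-5673 + F)*(151 + 13))/7 = ((-5673 + F)*164)/7 = (-930372 + 164*F)/7 = -930372/7 + 164*F/7)
1/(A(36, 83) + t(92)) = 1/(-13 + (-930372/7 + (164/7)*92)) = 1/(-13 + (-930372/7 + 15088/7)) = 1/(-13 - 915284/7) = 1/(-915375/7) = -7/915375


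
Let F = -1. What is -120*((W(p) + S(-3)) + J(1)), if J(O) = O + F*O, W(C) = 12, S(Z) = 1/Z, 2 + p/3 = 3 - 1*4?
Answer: -1400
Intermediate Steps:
p = -9 (p = -6 + 3*(3 - 1*4) = -6 + 3*(3 - 4) = -6 + 3*(-1) = -6 - 3 = -9)
J(O) = 0 (J(O) = O - O = 0)
-120*((W(p) + S(-3)) + J(1)) = -120*((12 + 1/(-3)) + 0) = -120*((12 - ⅓) + 0) = -120*(35/3 + 0) = -120*35/3 = -1400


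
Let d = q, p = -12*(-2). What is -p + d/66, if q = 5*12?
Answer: -254/11 ≈ -23.091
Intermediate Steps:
p = 24
q = 60
d = 60
-p + d/66 = -1*24 + 60/66 = -24 + (1/66)*60 = -24 + 10/11 = -254/11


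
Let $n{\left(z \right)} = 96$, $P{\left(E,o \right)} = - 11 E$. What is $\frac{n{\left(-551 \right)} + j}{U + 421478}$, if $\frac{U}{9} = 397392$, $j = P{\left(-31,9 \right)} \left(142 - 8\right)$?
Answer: $\frac{22895}{1999003} \approx 0.011453$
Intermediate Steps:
$j = 45694$ ($j = \left(-11\right) \left(-31\right) \left(142 - 8\right) = 341 \cdot 134 = 45694$)
$U = 3576528$ ($U = 9 \cdot 397392 = 3576528$)
$\frac{n{\left(-551 \right)} + j}{U + 421478} = \frac{96 + 45694}{3576528 + 421478} = \frac{45790}{3998006} = 45790 \cdot \frac{1}{3998006} = \frac{22895}{1999003}$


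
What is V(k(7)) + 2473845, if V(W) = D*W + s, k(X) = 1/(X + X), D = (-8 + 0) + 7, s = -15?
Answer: 34633619/14 ≈ 2.4738e+6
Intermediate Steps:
D = -1 (D = -8 + 7 = -1)
k(X) = 1/(2*X)
V(W) = -15 - W (V(W) = -W - 15 = -15 - W)
V(k(7)) + 2473845 = (-15 - 1/(2*7)) + 2473845 = (-15 - 1*1/14) + 2473845 = (-15 - 1/14) + 2473845 = -211/14 + 2473845 = 34633619/14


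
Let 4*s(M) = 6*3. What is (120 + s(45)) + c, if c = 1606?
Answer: 3461/2 ≈ 1730.5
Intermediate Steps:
s(M) = 9/2 (s(M) = (6*3)/4 = (¼)*18 = 9/2)
(120 + s(45)) + c = (120 + 9/2) + 1606 = 249/2 + 1606 = 3461/2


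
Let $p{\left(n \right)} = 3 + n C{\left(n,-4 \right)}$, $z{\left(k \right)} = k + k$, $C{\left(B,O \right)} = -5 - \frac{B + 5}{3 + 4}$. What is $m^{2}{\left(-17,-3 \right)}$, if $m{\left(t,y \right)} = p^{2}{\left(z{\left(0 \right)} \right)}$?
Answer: $81$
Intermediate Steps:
$C{\left(B,O \right)} = - \frac{40}{7} - \frac{B}{7}$ ($C{\left(B,O \right)} = -5 - \frac{5 + B}{7} = -5 - \left(5 + B\right) \frac{1}{7} = -5 - \left(\frac{5}{7} + \frac{B}{7}\right) = - \frac{40}{7} - \frac{B}{7}$)
$z{\left(k \right)} = 2 k$
$p{\left(n \right)} = 3 + n \left(- \frac{40}{7} - \frac{n}{7}\right)$
$m{\left(t,y \right)} = 9$ ($m{\left(t,y \right)} = \left(3 - \frac{2 \cdot 0 \left(40 + 2 \cdot 0\right)}{7}\right)^{2} = \left(3 - 0 \left(40 + 0\right)\right)^{2} = \left(3 - 0 \cdot 40\right)^{2} = \left(3 + 0\right)^{2} = 3^{2} = 9$)
$m^{2}{\left(-17,-3 \right)} = 9^{2} = 81$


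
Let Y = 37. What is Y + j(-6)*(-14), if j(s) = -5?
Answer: 107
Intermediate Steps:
Y + j(-6)*(-14) = 37 - 5*(-14) = 37 + 70 = 107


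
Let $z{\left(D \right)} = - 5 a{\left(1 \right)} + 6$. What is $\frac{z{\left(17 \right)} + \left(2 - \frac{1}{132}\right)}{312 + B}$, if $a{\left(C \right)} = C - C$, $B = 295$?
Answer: $\frac{1055}{80124} \approx 0.013167$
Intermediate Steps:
$a{\left(C \right)} = 0$
$z{\left(D \right)} = 6$ ($z{\left(D \right)} = \left(-5\right) 0 + 6 = 0 + 6 = 6$)
$\frac{z{\left(17 \right)} + \left(2 - \frac{1}{132}\right)}{312 + B} = \frac{6 + \left(2 - \frac{1}{132}\right)}{312 + 295} = \frac{6 + \left(2 - \frac{1}{132}\right)}{607} = \frac{6 + \frac{263}{132}}{607} = \frac{1}{607} \cdot \frac{1055}{132} = \frac{1055}{80124}$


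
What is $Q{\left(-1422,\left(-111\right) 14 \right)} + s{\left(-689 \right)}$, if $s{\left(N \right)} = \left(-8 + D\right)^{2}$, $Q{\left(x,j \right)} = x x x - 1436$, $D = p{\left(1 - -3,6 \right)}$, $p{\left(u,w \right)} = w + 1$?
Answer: $-2875404883$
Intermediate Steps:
$p{\left(u,w \right)} = 1 + w$
$D = 7$ ($D = 1 + 6 = 7$)
$Q{\left(x,j \right)} = -1436 + x^{3}$ ($Q{\left(x,j \right)} = x^{2} x - 1436 = x^{3} - 1436 = -1436 + x^{3}$)
$s{\left(N \right)} = 1$ ($s{\left(N \right)} = \left(-8 + 7\right)^{2} = \left(-1\right)^{2} = 1$)
$Q{\left(-1422,\left(-111\right) 14 \right)} + s{\left(-689 \right)} = \left(-1436 + \left(-1422\right)^{3}\right) + 1 = \left(-1436 - 2875403448\right) + 1 = -2875404884 + 1 = -2875404883$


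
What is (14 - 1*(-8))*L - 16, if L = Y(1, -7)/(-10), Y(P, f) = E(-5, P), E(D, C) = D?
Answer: -5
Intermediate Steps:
Y(P, f) = -5
L = 1/2 (L = -5/(-10) = -5*(-1/10) = 1/2 ≈ 0.50000)
(14 - 1*(-8))*L - 16 = (14 - 1*(-8))*(1/2) - 16 = (14 + 8)*(1/2) - 16 = 22*(1/2) - 16 = 11 - 16 = -5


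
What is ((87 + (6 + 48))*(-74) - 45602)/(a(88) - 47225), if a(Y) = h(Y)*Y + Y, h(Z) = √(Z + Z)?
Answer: 2641368932/2220533825 + 19724672*√11/2220533825 ≈ 1.2190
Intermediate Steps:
h(Z) = √2*√Z (h(Z) = √(2*Z) = √2*√Z)
a(Y) = Y + √2*Y^(3/2) (a(Y) = (√2*√Y)*Y + Y = √2*Y^(3/2) + Y = Y + √2*Y^(3/2))
((87 + (6 + 48))*(-74) - 45602)/(a(88) - 47225) = ((87 + (6 + 48))*(-74) - 45602)/((88 + √2*88^(3/2)) - 47225) = ((87 + 54)*(-74) - 45602)/((88 + √2*(176*√22)) - 47225) = (141*(-74) - 45602)/((88 + 352*√11) - 47225) = (-10434 - 45602)/(-47137 + 352*√11) = -56036/(-47137 + 352*√11)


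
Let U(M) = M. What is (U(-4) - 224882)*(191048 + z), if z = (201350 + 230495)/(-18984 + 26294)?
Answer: -31416410595435/731 ≈ -4.2977e+10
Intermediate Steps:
z = 86369/1462 (z = 431845/7310 = 431845*(1/7310) = 86369/1462 ≈ 59.076)
(U(-4) - 224882)*(191048 + z) = (-4 - 224882)*(191048 + 86369/1462) = -224886*279398545/1462 = -31416410595435/731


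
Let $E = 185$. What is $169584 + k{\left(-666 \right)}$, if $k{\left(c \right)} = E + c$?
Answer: $169103$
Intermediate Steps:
$k{\left(c \right)} = 185 + c$
$169584 + k{\left(-666 \right)} = 169584 + \left(185 - 666\right) = 169584 - 481 = 169103$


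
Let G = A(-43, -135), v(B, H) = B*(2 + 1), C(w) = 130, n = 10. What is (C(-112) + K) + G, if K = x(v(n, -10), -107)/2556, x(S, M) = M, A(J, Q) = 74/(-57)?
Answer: 6248239/48564 ≈ 128.66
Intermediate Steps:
v(B, H) = 3*B (v(B, H) = B*3 = 3*B)
A(J, Q) = -74/57 (A(J, Q) = 74*(-1/57) = -74/57)
G = -74/57 ≈ -1.2982
K = -107/2556 ≈ -0.041862
(C(-112) + K) + G = (130 - 107/2556) - 74/57 = 332173/2556 - 74/57 = 6248239/48564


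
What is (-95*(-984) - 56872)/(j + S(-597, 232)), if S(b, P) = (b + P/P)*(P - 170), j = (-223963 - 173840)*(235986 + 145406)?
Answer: -352/1458835757 ≈ -2.4129e-7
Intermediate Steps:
j = -151718881776 (j = -397803*381392 = -151718881776)
S(b, P) = (1 + b)*(-170 + P) (S(b, P) = (b + 1)*(-170 + P) = (1 + b)*(-170 + P))
(-95*(-984) - 56872)/(j + S(-597, 232)) = (-95*(-984) - 56872)/(-151718881776 + (-170 + 232 - 170*(-597) + 232*(-597))) = (93480 - 56872)/(-151718881776 + (-170 + 232 + 101490 - 138504)) = 36608/(-151718881776 - 36952) = 36608/(-151718918728) = 36608*(-1/151718918728) = -352/1458835757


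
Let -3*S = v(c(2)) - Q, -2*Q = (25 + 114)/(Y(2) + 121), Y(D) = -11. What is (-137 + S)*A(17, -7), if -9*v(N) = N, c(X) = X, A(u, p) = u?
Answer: -13848047/5940 ≈ -2331.3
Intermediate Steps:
Q = -139/220 (Q = -(25 + 114)/(2*(-11 + 121)) = -139/(2*110) = -½*139/110 = -139/220 ≈ -0.63182)
v(N) = -N/9
S = -811/5940 (S = -(-⅑*2 - 1*(-139/220))/3 = -(-2/9 + 139/220)/3 = -⅓*811/1980 = -811/5940 ≈ -0.13653)
(-137 + S)*A(17, -7) = (-137 - 811/5940)*17 = -814591/5940*17 = -13848047/5940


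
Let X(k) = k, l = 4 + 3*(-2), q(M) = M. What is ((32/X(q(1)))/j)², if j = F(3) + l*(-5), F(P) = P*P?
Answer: 1024/361 ≈ 2.8366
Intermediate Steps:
F(P) = P²
l = -2 (l = 4 - 6 = -2)
j = 19 (j = 3² - 2*(-5) = 9 + 10 = 19)
((32/X(q(1)))/j)² = ((32/1)/19)² = ((32*1)*(1/19))² = (32*(1/19))² = (32/19)² = 1024/361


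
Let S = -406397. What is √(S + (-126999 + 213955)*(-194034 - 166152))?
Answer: I*√31320740213 ≈ 1.7698e+5*I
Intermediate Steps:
√(S + (-126999 + 213955)*(-194034 - 166152)) = √(-406397 + (-126999 + 213955)*(-194034 - 166152)) = √(-406397 + 86956*(-360186)) = √(-406397 - 31320333816) = √(-31320740213) = I*√31320740213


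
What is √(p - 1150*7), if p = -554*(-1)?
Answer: 2*I*√1874 ≈ 86.579*I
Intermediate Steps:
p = 554
√(p - 1150*7) = √(554 - 1150*7) = √(554 - 8050) = √(-7496) = 2*I*√1874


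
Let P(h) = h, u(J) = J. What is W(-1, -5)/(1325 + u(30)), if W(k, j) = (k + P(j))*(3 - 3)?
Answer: 0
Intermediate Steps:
W(k, j) = 0 (W(k, j) = (k + j)*(3 - 3) = (j + k)*0 = 0)
W(-1, -5)/(1325 + u(30)) = 0/(1325 + 30) = 0/1355 = (1/1355)*0 = 0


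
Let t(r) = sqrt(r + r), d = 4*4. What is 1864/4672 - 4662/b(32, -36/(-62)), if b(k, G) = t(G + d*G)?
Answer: 233/584 - 777*sqrt(527)/17 ≈ -1048.8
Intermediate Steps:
d = 16
t(r) = sqrt(2)*sqrt(r) (t(r) = sqrt(2*r) = sqrt(2)*sqrt(r))
b(k, G) = sqrt(34)*sqrt(G) (b(k, G) = sqrt(2)*sqrt(G + 16*G) = sqrt(2)*sqrt(17*G) = sqrt(2)*(sqrt(17)*sqrt(G)) = sqrt(34)*sqrt(G))
1864/4672 - 4662/b(32, -36/(-62)) = 1864/4672 - 4662*sqrt(34)/(204*sqrt(-1/(-62))) = 1864*(1/4672) - 4662*sqrt(527)/102 = 233/584 - 4662*sqrt(527)/102 = 233/584 - 777*sqrt(527)/17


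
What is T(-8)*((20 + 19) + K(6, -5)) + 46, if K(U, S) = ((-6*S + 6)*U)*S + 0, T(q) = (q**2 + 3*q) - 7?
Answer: -34307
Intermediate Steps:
T(q) = -7 + q**2 + 3*q
K(U, S) = S*U*(6 - 6*S) (K(U, S) = ((6 - 6*S)*U)*S + 0 = (U*(6 - 6*S))*S + 0 = S*U*(6 - 6*S) + 0 = S*U*(6 - 6*S))
T(-8)*((20 + 19) + K(6, -5)) + 46 = (-7 + (-8)**2 + 3*(-8))*((20 + 19) + 6*(-5)*6*(1 - 1*(-5))) + 46 = (-7 + 64 - 24)*(39 + 6*(-5)*6*(1 + 5)) + 46 = 33*(39 + 6*(-5)*6*6) + 46 = 33*(39 - 1080) + 46 = 33*(-1041) + 46 = -34353 + 46 = -34307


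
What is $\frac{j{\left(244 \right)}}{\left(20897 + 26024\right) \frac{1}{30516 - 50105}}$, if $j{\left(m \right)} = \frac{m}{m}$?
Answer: $- \frac{19589}{46921} \approx -0.41749$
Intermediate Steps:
$j{\left(m \right)} = 1$
$\frac{j{\left(244 \right)}}{\left(20897 + 26024\right) \frac{1}{30516 - 50105}} = 1 \frac{1}{\left(20897 + 26024\right) \frac{1}{30516 - 50105}} = 1 \frac{1}{46921 \frac{1}{-19589}} = 1 \frac{1}{46921 \left(- \frac{1}{19589}\right)} = 1 \frac{1}{- \frac{46921}{19589}} = 1 \left(- \frac{19589}{46921}\right) = - \frac{19589}{46921}$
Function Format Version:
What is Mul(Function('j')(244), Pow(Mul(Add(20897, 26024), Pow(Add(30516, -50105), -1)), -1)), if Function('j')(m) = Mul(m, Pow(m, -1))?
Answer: Rational(-19589, 46921) ≈ -0.41749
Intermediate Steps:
Function('j')(m) = 1
Mul(Function('j')(244), Pow(Mul(Add(20897, 26024), Pow(Add(30516, -50105), -1)), -1)) = Mul(1, Pow(Mul(Add(20897, 26024), Pow(Add(30516, -50105), -1)), -1)) = Mul(1, Pow(Mul(46921, Pow(-19589, -1)), -1)) = Mul(1, Pow(Mul(46921, Rational(-1, 19589)), -1)) = Mul(1, Pow(Rational(-46921, 19589), -1)) = Mul(1, Rational(-19589, 46921)) = Rational(-19589, 46921)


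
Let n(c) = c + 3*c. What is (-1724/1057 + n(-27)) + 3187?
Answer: 3252779/1057 ≈ 3077.4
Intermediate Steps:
n(c) = 4*c
(-1724/1057 + n(-27)) + 3187 = (-1724/1057 + 4*(-27)) + 3187 = (-1724*1/1057 - 108) + 3187 = (-1724/1057 - 108) + 3187 = -115880/1057 + 3187 = 3252779/1057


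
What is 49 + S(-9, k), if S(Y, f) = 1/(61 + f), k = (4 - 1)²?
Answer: 3431/70 ≈ 49.014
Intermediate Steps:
k = 9 (k = 3² = 9)
49 + S(-9, k) = 49 + 1/(61 + 9) = 49 + 1/70 = 3431/70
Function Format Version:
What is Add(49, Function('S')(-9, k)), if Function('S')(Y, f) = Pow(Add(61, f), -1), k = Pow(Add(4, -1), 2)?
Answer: Rational(3431, 70) ≈ 49.014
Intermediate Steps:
k = 9 (k = Pow(3, 2) = 9)
Add(49, Function('S')(-9, k)) = Add(49, Pow(Add(61, 9), -1)) = Add(49, Pow(70, -1)) = Add(49, Rational(1, 70)) = Rational(3431, 70)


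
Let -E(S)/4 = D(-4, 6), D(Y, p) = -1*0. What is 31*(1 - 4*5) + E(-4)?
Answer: -589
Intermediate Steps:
D(Y, p) = 0
E(S) = 0 (E(S) = -4*0 = 0)
31*(1 - 4*5) + E(-4) = 31*(1 - 4*5) + 0 = 31*(1 - 20) + 0 = 31*(-19) + 0 = -589 + 0 = -589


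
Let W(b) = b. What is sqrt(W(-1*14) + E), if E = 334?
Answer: 8*sqrt(5) ≈ 17.889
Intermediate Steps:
sqrt(W(-1*14) + E) = sqrt(-1*14 + 334) = sqrt(-14 + 334) = sqrt(320) = 8*sqrt(5)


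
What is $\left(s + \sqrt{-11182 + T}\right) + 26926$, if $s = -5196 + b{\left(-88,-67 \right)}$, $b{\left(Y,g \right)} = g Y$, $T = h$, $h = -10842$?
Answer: $27626 + 2 i \sqrt{5506} \approx 27626.0 + 148.4 i$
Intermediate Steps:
$T = -10842$
$b{\left(Y,g \right)} = Y g$
$s = 700$ ($s = -5196 - -5896 = -5196 + 5896 = 700$)
$\left(s + \sqrt{-11182 + T}\right) + 26926 = \left(700 + \sqrt{-11182 - 10842}\right) + 26926 = \left(700 + \sqrt{-22024}\right) + 26926 = \left(700 + 2 i \sqrt{5506}\right) + 26926 = 27626 + 2 i \sqrt{5506}$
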